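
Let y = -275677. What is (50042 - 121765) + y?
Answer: -347400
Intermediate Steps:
(50042 - 121765) + y = (50042 - 121765) - 275677 = -71723 - 275677 = -347400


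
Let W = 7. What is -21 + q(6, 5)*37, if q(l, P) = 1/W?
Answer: -110/7 ≈ -15.714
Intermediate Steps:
q(l, P) = 1/7
-21 + q(6, 5)*37 = -21 + (1/7)*37 = -21 + 37/7 = -110/7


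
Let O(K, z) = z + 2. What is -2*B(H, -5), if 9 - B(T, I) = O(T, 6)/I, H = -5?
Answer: -106/5 ≈ -21.200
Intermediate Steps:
O(K, z) = 2 + z
B(T, I) = 9 - 8/I (B(T, I) = 9 - (2 + 6)/I = 9 - 8/I)
-2*B(H, -5) = -2*(9 - 8/(-5)) = -2*(9 - 8*(-⅕)) = -2*(9 + 8/5) = -2*53/5 = -106/5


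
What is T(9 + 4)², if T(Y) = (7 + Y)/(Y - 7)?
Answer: 100/9 ≈ 11.111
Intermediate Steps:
T(Y) = (7 + Y)/(-7 + Y)
T(9 + 4)² = ((7 + (9 + 4))/(-7 + (9 + 4)))² = ((7 + 13)/(-7 + 13))² = (20/6)² = ((⅙)*20)² = (10/3)² = 100/9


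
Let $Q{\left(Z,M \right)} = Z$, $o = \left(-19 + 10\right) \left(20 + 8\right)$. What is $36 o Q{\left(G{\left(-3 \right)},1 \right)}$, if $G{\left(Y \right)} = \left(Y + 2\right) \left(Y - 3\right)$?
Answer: $-54432$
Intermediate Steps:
$o = -252$ ($o = \left(-9\right) 28 = -252$)
$G{\left(Y \right)} = \left(-3 + Y\right) \left(2 + Y\right)$ ($G{\left(Y \right)} = \left(2 + Y\right) \left(-3 + Y\right) = \left(-3 + Y\right) \left(2 + Y\right)$)
$36 o Q{\left(G{\left(-3 \right)},1 \right)} = 36 \left(-252\right) \left(-6 + \left(-3\right)^{2} - -3\right) = - 9072 \left(-6 + 9 + 3\right) = \left(-9072\right) 6 = -54432$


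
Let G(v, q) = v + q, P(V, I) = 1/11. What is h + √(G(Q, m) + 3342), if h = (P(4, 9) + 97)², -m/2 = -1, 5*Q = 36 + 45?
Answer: 1140624/121 + √84005/5 ≈ 9484.6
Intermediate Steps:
P(V, I) = 1/11
Q = 81/5 (Q = (36 + 45)/5 = (⅕)*81 = 81/5 ≈ 16.200)
m = 2 (m = -2*(-1) = 2)
G(v, q) = q + v
h = 1140624/121 (h = (1/11 + 97)² = (1068/11)² = 1140624/121 ≈ 9426.6)
h + √(G(Q, m) + 3342) = 1140624/121 + √((2 + 81/5) + 3342) = 1140624/121 + √(91/5 + 3342) = 1140624/121 + √(16801/5) = 1140624/121 + √84005/5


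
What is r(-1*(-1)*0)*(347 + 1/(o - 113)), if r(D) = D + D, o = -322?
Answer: 0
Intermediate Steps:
r(D) = 2*D
r(-1*(-1)*0)*(347 + 1/(o - 113)) = (2*(-1*(-1)*0))*(347 + 1/(-322 - 113)) = (2*(1*0))*(347 + 1/(-435)) = (2*0)*(347 - 1/435) = 0*(150944/435) = 0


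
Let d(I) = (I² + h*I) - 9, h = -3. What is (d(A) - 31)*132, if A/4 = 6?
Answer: 61248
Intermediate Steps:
A = 24 (A = 4*6 = 24)
d(I) = -9 + I² - 3*I (d(I) = (I² - 3*I) - 9 = -9 + I² - 3*I)
(d(A) - 31)*132 = ((-9 + 24² - 3*24) - 31)*132 = ((-9 + 576 - 72) - 31)*132 = (495 - 31)*132 = 464*132 = 61248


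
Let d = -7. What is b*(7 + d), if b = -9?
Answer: 0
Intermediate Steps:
b*(7 + d) = -9*(7 - 7) = -9*0 = 0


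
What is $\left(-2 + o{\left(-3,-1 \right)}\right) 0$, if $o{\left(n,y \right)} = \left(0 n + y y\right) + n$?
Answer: $0$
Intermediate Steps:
$o{\left(n,y \right)} = n + y^{2}$ ($o{\left(n,y \right)} = \left(0 + y^{2}\right) + n = y^{2} + n = n + y^{2}$)
$\left(-2 + o{\left(-3,-1 \right)}\right) 0 = \left(-2 - \left(3 - \left(-1\right)^{2}\right)\right) 0 = \left(-2 + \left(-3 + 1\right)\right) 0 = \left(-2 - 2\right) 0 = \left(-4\right) 0 = 0$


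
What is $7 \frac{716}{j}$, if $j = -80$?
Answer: $- \frac{1253}{20} \approx -62.65$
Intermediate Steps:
$7 \frac{716}{j} = 7 \frac{716}{-80} = 7 \cdot 716 \left(- \frac{1}{80}\right) = 7 \left(- \frac{179}{20}\right) = - \frac{1253}{20}$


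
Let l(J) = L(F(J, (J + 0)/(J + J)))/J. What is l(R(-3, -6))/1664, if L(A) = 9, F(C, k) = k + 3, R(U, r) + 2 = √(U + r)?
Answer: -9/10816 - 27*I/21632 ≈ -0.0008321 - 0.0012482*I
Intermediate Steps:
R(U, r) = -2 + √(U + r)
F(C, k) = 3 + k
l(J) = 9/J
l(R(-3, -6))/1664 = (9/(-2 + √(-3 - 6)))/1664 = (9/(-2 + √(-9)))*(1/1664) = (9/(-2 + 3*I))*(1/1664) = (9*((-2 - 3*I)/13))*(1/1664) = (9*(-2 - 3*I)/13)*(1/1664) = 9*(-2 - 3*I)/21632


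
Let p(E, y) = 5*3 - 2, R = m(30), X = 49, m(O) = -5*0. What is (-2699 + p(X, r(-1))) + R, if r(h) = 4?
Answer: -2686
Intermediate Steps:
m(O) = 0
R = 0
p(E, y) = 13 (p(E, y) = 15 - 2 = 13)
(-2699 + p(X, r(-1))) + R = (-2699 + 13) + 0 = -2686 + 0 = -2686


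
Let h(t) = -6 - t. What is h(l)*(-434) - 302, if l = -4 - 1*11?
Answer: -4208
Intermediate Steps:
l = -15 (l = -4 - 11 = -15)
h(l)*(-434) - 302 = (-6 - 1*(-15))*(-434) - 302 = (-6 + 15)*(-434) - 302 = 9*(-434) - 302 = -3906 - 302 = -4208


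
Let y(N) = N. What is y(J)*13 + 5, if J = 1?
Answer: 18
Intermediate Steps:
y(J)*13 + 5 = 1*13 + 5 = 13 + 5 = 18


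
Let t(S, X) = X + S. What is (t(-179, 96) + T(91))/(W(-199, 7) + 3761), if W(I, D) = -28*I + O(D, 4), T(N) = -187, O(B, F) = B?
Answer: -27/934 ≈ -0.028908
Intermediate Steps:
t(S, X) = S + X
W(I, D) = D - 28*I (W(I, D) = -28*I + D = D - 28*I)
(t(-179, 96) + T(91))/(W(-199, 7) + 3761) = ((-179 + 96) - 187)/((7 - 28*(-199)) + 3761) = (-83 - 187)/((7 + 5572) + 3761) = -270/(5579 + 3761) = -270/9340 = -270*1/9340 = -27/934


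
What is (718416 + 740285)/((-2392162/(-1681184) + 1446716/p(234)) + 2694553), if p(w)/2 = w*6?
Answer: 430386509238192/795174345138391 ≈ 0.54125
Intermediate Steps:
p(w) = 12*w (p(w) = 2*(w*6) = 2*(6*w) = 12*w)
(718416 + 740285)/((-2392162/(-1681184) + 1446716/p(234)) + 2694553) = (718416 + 740285)/((-2392162/(-1681184) + 1446716/((12*234))) + 2694553) = 1458701/((-2392162*(-1/1681184) + 1446716/2808) + 2694553) = 1458701/((1196081/840592 + 1446716*(1/2808)) + 2694553) = 1458701/((1196081/840592 + 361679/702) + 2694553) = 1458701/(152432061415/295047792 + 2694553) = 1458701/(795174345138391/295047792) = 1458701*(295047792/795174345138391) = 430386509238192/795174345138391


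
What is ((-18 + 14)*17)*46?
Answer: -3128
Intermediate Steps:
((-18 + 14)*17)*46 = -4*17*46 = -68*46 = -3128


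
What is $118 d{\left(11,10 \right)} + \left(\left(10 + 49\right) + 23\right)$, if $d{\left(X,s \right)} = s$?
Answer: $1262$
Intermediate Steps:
$118 d{\left(11,10 \right)} + \left(\left(10 + 49\right) + 23\right) = 118 \cdot 10 + \left(\left(10 + 49\right) + 23\right) = 1180 + \left(59 + 23\right) = 1180 + 82 = 1262$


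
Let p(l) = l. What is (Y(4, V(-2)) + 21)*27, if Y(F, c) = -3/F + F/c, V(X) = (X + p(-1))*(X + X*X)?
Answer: 2115/4 ≈ 528.75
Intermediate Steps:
V(X) = (-1 + X)*(X + X**2) (V(X) = (X - 1)*(X + X*X) = (-1 + X)*(X + X**2))
(Y(4, V(-2)) + 21)*27 = ((-3/4 + 4/((-2)**3 - 1*(-2))) + 21)*27 = ((-3*1/4 + 4/(-8 + 2)) + 21)*27 = ((-3/4 + 4/(-6)) + 21)*27 = ((-3/4 + 4*(-1/6)) + 21)*27 = ((-3/4 - 2/3) + 21)*27 = (-17/12 + 21)*27 = (235/12)*27 = 2115/4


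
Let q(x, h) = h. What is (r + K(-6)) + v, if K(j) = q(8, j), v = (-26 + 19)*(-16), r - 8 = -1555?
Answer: -1441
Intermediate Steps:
r = -1547 (r = 8 - 1555 = -1547)
v = 112 (v = -7*(-16) = 112)
K(j) = j
(r + K(-6)) + v = (-1547 - 6) + 112 = -1553 + 112 = -1441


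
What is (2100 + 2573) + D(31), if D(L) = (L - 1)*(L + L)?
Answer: 6533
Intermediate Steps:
D(L) = 2*L*(-1 + L) (D(L) = (-1 + L)*(2*L) = 2*L*(-1 + L))
(2100 + 2573) + D(31) = (2100 + 2573) + 2*31*(-1 + 31) = 4673 + 2*31*30 = 4673 + 1860 = 6533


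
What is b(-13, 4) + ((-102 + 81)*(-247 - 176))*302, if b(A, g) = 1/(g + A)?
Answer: 24143993/9 ≈ 2.6827e+6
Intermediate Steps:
b(A, g) = 1/(A + g)
b(-13, 4) + ((-102 + 81)*(-247 - 176))*302 = 1/(-13 + 4) + ((-102 + 81)*(-247 - 176))*302 = 1/(-9) - 21*(-423)*302 = -⅑ + 8883*302 = -⅑ + 2682666 = 24143993/9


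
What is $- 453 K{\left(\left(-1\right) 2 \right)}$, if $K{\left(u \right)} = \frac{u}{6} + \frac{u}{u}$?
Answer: $-302$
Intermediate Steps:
$K{\left(u \right)} = 1 + \frac{u}{6}$ ($K{\left(u \right)} = u \frac{1}{6} + 1 = \frac{u}{6} + 1 = 1 + \frac{u}{6}$)
$- 453 K{\left(\left(-1\right) 2 \right)} = - 453 \left(1 + \frac{\left(-1\right) 2}{6}\right) = - 453 \left(1 + \frac{1}{6} \left(-2\right)\right) = - 453 \left(1 - \frac{1}{3}\right) = \left(-453\right) \frac{2}{3} = -302$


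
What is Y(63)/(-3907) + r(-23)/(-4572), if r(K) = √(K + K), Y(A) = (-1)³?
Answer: 1/3907 - I*√46/4572 ≈ 0.00025595 - 0.0014834*I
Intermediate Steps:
Y(A) = -1
r(K) = √2*√K (r(K) = √(2*K) = √2*√K)
Y(63)/(-3907) + r(-23)/(-4572) = -1/(-3907) + (√2*√(-23))/(-4572) = -1*(-1/3907) + (√2*(I*√23))*(-1/4572) = 1/3907 + (I*√46)*(-1/4572) = 1/3907 - I*√46/4572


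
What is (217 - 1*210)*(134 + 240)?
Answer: 2618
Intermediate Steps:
(217 - 1*210)*(134 + 240) = (217 - 210)*374 = 7*374 = 2618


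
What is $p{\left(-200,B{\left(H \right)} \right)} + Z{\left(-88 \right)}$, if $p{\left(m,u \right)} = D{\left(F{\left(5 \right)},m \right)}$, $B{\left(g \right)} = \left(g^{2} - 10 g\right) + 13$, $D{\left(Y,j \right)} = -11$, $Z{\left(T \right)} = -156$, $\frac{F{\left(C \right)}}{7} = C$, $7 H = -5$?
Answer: $-167$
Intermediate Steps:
$H = - \frac{5}{7}$ ($H = \frac{1}{7} \left(-5\right) = - \frac{5}{7} \approx -0.71429$)
$F{\left(C \right)} = 7 C$
$B{\left(g \right)} = 13 + g^{2} - 10 g$
$p{\left(m,u \right)} = -11$
$p{\left(-200,B{\left(H \right)} \right)} + Z{\left(-88 \right)} = -11 - 156 = -167$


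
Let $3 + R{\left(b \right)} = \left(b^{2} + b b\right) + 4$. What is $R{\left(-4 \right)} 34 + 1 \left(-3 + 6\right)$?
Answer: $1125$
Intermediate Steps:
$R{\left(b \right)} = 1 + 2 b^{2}$ ($R{\left(b \right)} = -3 + \left(\left(b^{2} + b b\right) + 4\right) = -3 + \left(\left(b^{2} + b^{2}\right) + 4\right) = -3 + \left(2 b^{2} + 4\right) = -3 + \left(4 + 2 b^{2}\right) = 1 + 2 b^{2}$)
$R{\left(-4 \right)} 34 + 1 \left(-3 + 6\right) = \left(1 + 2 \left(-4\right)^{2}\right) 34 + 1 \left(-3 + 6\right) = \left(1 + 2 \cdot 16\right) 34 + 1 \cdot 3 = \left(1 + 32\right) 34 + 3 = 33 \cdot 34 + 3 = 1122 + 3 = 1125$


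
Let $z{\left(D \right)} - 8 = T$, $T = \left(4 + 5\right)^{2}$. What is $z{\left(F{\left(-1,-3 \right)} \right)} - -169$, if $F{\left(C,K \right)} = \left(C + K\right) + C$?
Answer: $258$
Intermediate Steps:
$F{\left(C,K \right)} = K + 2 C$
$T = 81$ ($T = 9^{2} = 81$)
$z{\left(D \right)} = 89$ ($z{\left(D \right)} = 8 + 81 = 89$)
$z{\left(F{\left(-1,-3 \right)} \right)} - -169 = 89 - -169 = 89 + 169 = 258$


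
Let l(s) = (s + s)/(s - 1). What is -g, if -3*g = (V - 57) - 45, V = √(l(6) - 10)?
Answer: -34 + I*√190/15 ≈ -34.0 + 0.91894*I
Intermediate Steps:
l(s) = 2*s/(-1 + s) (l(s) = (2*s)/(-1 + s) = 2*s/(-1 + s))
V = I*√190/5 (V = √(2*6/(-1 + 6) - 10) = √(2*6/5 - 10) = √(2*6*(⅕) - 10) = √(12/5 - 10) = √(-38/5) = I*√190/5 ≈ 2.7568*I)
g = 34 - I*√190/15 (g = -((I*√190/5 - 57) - 45)/3 = -((-57 + I*√190/5) - 45)/3 = -(-102 + I*√190/5)/3 = 34 - I*√190/15 ≈ 34.0 - 0.91894*I)
-g = -(34 - I*√190/15) = -34 + I*√190/15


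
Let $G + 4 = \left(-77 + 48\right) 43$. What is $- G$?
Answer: $1251$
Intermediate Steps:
$G = -1251$ ($G = -4 + \left(-77 + 48\right) 43 = -4 - 1247 = -1251$)
$- G = \left(-1\right) \left(-1251\right) = 1251$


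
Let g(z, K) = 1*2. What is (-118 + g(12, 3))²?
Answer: 13456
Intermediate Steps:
g(z, K) = 2
(-118 + g(12, 3))² = (-118 + 2)² = (-116)² = 13456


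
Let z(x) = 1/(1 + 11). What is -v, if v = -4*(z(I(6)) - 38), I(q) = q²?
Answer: -455/3 ≈ -151.67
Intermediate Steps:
z(x) = 1/12
v = 455/3 (v = -4*(1/12 - 38) = -4*(-455/12) = 455/3 ≈ 151.67)
-v = -1*455/3 = -455/3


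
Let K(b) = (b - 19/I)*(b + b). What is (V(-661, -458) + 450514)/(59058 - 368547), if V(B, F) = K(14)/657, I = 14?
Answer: -98662684/67778091 ≈ -1.4557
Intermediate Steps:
K(b) = 2*b*(-19/14 + b) (K(b) = (b - 19/14)*(b + b) = (b - 19*1/14)*(2*b) = (b - 19/14)*(2*b) = (-19/14 + b)*(2*b) = 2*b*(-19/14 + b))
V(B, F) = 118/219 (V(B, F) = ((⅐)*14*(-19 + 14*14))/657 = ((⅐)*14*(-19 + 196))*(1/657) = ((⅐)*14*177)*(1/657) = 354*(1/657) = 118/219)
(V(-661, -458) + 450514)/(59058 - 368547) = (118/219 + 450514)/(59058 - 368547) = (98662684/219)/(-309489) = (98662684/219)*(-1/309489) = -98662684/67778091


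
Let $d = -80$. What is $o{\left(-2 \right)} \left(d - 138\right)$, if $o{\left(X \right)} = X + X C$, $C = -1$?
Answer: $0$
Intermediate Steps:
$o{\left(X \right)} = 0$ ($o{\left(X \right)} = X + X \left(-1\right) = X - X = 0$)
$o{\left(-2 \right)} \left(d - 138\right) = 0 \left(-80 - 138\right) = 0 \left(-218\right) = 0$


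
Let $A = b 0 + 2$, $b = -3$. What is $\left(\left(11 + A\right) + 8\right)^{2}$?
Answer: $441$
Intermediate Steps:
$A = 2$ ($A = \left(-3\right) 0 + 2 = 0 + 2 = 2$)
$\left(\left(11 + A\right) + 8\right)^{2} = \left(\left(11 + 2\right) + 8\right)^{2} = \left(13 + 8\right)^{2} = 21^{2} = 441$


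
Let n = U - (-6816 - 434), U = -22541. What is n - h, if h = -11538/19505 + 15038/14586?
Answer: -2175206726276/142249965 ≈ -15291.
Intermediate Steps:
h = 62511461/142249965 (h = -11538*1/19505 + 15038*(1/14586) = -11538/19505 + 7519/7293 = 62511461/142249965 ≈ 0.43945)
n = -15291 (n = -22541 - (-6816 - 434) = -22541 - 1*(-7250) = -22541 + 7250 = -15291)
n - h = -15291 - 1*62511461/142249965 = -15291 - 62511461/142249965 = -2175206726276/142249965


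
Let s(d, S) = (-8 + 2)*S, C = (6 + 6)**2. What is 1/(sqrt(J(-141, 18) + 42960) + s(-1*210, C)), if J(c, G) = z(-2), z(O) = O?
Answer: -432/351769 - sqrt(42958)/703538 ≈ -0.0015227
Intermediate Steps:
J(c, G) = -2
C = 144 (C = 12**2 = 144)
s(d, S) = -6*S
1/(sqrt(J(-141, 18) + 42960) + s(-1*210, C)) = 1/(sqrt(-2 + 42960) - 6*144) = 1/(sqrt(42958) - 864) = 1/(-864 + sqrt(42958))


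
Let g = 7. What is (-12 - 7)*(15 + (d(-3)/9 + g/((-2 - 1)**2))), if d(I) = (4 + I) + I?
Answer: -2660/9 ≈ -295.56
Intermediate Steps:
d(I) = 4 + 2*I
(-12 - 7)*(15 + (d(-3)/9 + g/((-2 - 1)**2))) = (-12 - 7)*(15 + ((4 + 2*(-3))/9 + 7/((-2 - 1)**2))) = -19*(15 + ((4 - 6)*(1/9) + 7/((-3)**2))) = -19*(15 + (-2*1/9 + 7/9)) = -19*(15 + (-2/9 + 7*(1/9))) = -19*(15 + (-2/9 + 7/9)) = -19*(15 + 5/9) = -19*140/9 = -2660/9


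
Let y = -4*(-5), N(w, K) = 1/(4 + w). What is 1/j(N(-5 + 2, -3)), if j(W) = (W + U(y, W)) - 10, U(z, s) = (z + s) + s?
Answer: 1/13 ≈ 0.076923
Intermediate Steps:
y = 20
U(z, s) = z + 2*s (U(z, s) = (s + z) + s = z + 2*s)
j(W) = 10 + 3*W (j(W) = (W + (20 + 2*W)) - 10 = (20 + 3*W) - 10 = 10 + 3*W)
1/j(N(-5 + 2, -3)) = 1/(10 + 3/(4 + (-5 + 2))) = 1/(10 + 3/(4 - 3)) = 1/(10 + 3/1) = 1/(10 + 3*1) = 1/(10 + 3) = 1/13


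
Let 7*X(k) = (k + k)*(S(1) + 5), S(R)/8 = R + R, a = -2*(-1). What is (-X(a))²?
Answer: 144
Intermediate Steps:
a = 2
S(R) = 16*R (S(R) = 8*(R + R) = 8*(2*R) = 16*R)
X(k) = 6*k (X(k) = ((k + k)*(16*1 + 5))/7 = ((2*k)*(16 + 5))/7 = ((2*k)*21)/7 = (42*k)/7 = 6*k)
(-X(a))² = (-6*2)² = (-1*12)² = (-12)² = 144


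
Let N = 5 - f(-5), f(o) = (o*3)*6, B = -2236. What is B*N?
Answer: -212420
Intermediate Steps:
f(o) = 18*o (f(o) = (3*o)*6 = 18*o)
N = 95 (N = 5 - 18*(-5) = 5 - 1*(-90) = 5 + 90 = 95)
B*N = -2236*95 = -212420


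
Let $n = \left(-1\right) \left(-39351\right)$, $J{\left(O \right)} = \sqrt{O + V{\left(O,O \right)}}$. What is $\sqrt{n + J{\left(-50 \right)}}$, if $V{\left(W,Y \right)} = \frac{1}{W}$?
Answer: $\frac{\sqrt{3935100 + 10 i \sqrt{5002}}}{10} \approx 198.37 + 0.017826 i$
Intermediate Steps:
$J{\left(O \right)} = \sqrt{O + \frac{1}{O}}$
$n = 39351$
$\sqrt{n + J{\left(-50 \right)}} = \sqrt{39351 + \sqrt{-50 + \frac{1}{-50}}} = \sqrt{39351 + \sqrt{-50 - \frac{1}{50}}} = \sqrt{39351 + \sqrt{- \frac{2501}{50}}} = \sqrt{39351 + \frac{i \sqrt{5002}}{10}}$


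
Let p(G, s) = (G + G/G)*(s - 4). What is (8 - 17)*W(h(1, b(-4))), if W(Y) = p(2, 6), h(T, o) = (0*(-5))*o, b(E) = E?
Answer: -54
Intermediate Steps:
p(G, s) = (1 + G)*(-4 + s) (p(G, s) = (G + 1)*(-4 + s) = (1 + G)*(-4 + s))
h(T, o) = 0 (h(T, o) = 0*o = 0)
W(Y) = 6 (W(Y) = -4 + 6 - 4*2 + 2*6 = -4 + 6 - 8 + 12 = 6)
(8 - 17)*W(h(1, b(-4))) = (8 - 17)*6 = -9*6 = -54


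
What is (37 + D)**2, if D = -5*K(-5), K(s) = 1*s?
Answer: 3844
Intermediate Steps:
K(s) = s
D = 25 (D = -5*(-5) = 25)
(37 + D)**2 = (37 + 25)**2 = 62**2 = 3844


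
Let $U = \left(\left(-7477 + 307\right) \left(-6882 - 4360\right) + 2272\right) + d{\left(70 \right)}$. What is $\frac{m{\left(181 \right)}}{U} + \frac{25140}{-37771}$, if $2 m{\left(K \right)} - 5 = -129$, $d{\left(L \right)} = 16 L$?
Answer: $- \frac{1013250418141}{1522332431086} \approx -0.66559$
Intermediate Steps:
$U = 80608532$ ($U = \left(\left(-7477 + 307\right) \left(-6882 - 4360\right) + 2272\right) + 16 \cdot 70 = \left(\left(-7170\right) \left(-11242\right) + 2272\right) + 1120 = \left(80605140 + 2272\right) + 1120 = 80607412 + 1120 = 80608532$)
$m{\left(K \right)} = -62$ ($m{\left(K \right)} = \frac{5}{2} + \frac{1}{2} \left(-129\right) = \frac{5}{2} - \frac{129}{2} = -62$)
$\frac{m{\left(181 \right)}}{U} + \frac{25140}{-37771} = - \frac{62}{80608532} + \frac{25140}{-37771} = \left(-62\right) \frac{1}{80608532} + 25140 \left(- \frac{1}{37771}\right) = - \frac{31}{40304266} - \frac{25140}{37771} = - \frac{1013250418141}{1522332431086}$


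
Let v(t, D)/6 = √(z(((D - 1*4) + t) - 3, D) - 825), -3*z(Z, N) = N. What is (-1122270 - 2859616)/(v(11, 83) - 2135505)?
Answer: 2834445820810/1520127211907 + 7963772*I*√7674/4560381635721 ≈ 1.8646 + 0.00015298*I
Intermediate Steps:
z(Z, N) = -N/3
v(t, D) = 6*√(-825 - D/3) (v(t, D) = 6*√(-D/3 - 825) = 6*√(-825 - D/3))
(-1122270 - 2859616)/(v(11, 83) - 2135505) = (-1122270 - 2859616)/(2*√(-7425 - 3*83) - 2135505) = -3981886/(2*√(-7425 - 249) - 2135505) = -3981886/(2*√(-7674) - 2135505) = -3981886/(2*(I*√7674) - 2135505) = -3981886/(2*I*√7674 - 2135505) = -3981886/(-2135505 + 2*I*√7674)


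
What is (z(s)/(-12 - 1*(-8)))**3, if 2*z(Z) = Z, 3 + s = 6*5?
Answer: -19683/512 ≈ -38.443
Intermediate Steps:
s = 27 (s = -3 + 6*5 = -3 + 30 = 27)
z(Z) = Z/2
(z(s)/(-12 - 1*(-8)))**3 = (((1/2)*27)/(-12 - 1*(-8)))**3 = (27/(2*(-12 + 8)))**3 = ((27/2)/(-4))**3 = ((27/2)*(-1/4))**3 = (-27/8)**3 = -19683/512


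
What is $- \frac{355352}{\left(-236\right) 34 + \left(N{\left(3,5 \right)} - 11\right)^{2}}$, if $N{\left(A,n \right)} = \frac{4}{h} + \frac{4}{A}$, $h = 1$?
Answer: $\frac{3198168}{71927} \approx 44.464$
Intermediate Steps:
$N{\left(A,n \right)} = 4 + \frac{4}{A}$ ($N{\left(A,n \right)} = \frac{4}{1} + \frac{4}{A} = 4 \cdot 1 + \frac{4}{A} = 4 + \frac{4}{A}$)
$- \frac{355352}{\left(-236\right) 34 + \left(N{\left(3,5 \right)} - 11\right)^{2}} = - \frac{355352}{\left(-236\right) 34 + \left(\left(4 + \frac{4}{3}\right) - 11\right)^{2}} = - \frac{355352}{-8024 + \left(\left(4 + 4 \cdot \frac{1}{3}\right) - 11\right)^{2}} = - \frac{355352}{-8024 + \left(\left(4 + \frac{4}{3}\right) - 11\right)^{2}} = - \frac{355352}{-8024 + \left(\frac{16}{3} - 11\right)^{2}} = - \frac{355352}{-8024 + \left(- \frac{17}{3}\right)^{2}} = - \frac{355352}{-8024 + \frac{289}{9}} = - \frac{355352}{- \frac{71927}{9}} = \left(-355352\right) \left(- \frac{9}{71927}\right) = \frac{3198168}{71927}$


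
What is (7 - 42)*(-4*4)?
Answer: 560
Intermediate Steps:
(7 - 42)*(-4*4) = -35*(-16) = 560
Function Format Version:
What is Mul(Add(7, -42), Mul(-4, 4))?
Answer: 560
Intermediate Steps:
Mul(Add(7, -42), Mul(-4, 4)) = Mul(-35, -16) = 560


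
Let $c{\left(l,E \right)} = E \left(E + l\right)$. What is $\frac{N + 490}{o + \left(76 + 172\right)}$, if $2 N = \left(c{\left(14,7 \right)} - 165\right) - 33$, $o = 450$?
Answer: $\frac{929}{1396} \approx 0.66547$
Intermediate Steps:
$N = - \frac{51}{2}$ ($N = \frac{\left(7 \left(7 + 14\right) - 165\right) - 33}{2} = \frac{\left(7 \cdot 21 - 165\right) - 33}{2} = \frac{\left(147 - 165\right) - 33}{2} = \frac{-18 - 33}{2} = \frac{1}{2} \left(-51\right) = - \frac{51}{2} \approx -25.5$)
$\frac{N + 490}{o + \left(76 + 172\right)} = \frac{- \frac{51}{2} + 490}{450 + \left(76 + 172\right)} = \frac{929}{2 \left(450 + 248\right)} = \frac{929}{2 \cdot 698} = \frac{929}{2} \cdot \frac{1}{698} = \frac{929}{1396}$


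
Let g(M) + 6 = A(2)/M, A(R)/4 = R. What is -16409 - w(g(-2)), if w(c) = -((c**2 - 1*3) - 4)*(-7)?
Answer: -17060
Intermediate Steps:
A(R) = 4*R
g(M) = -6 + 8/M (g(M) = -6 + (4*2)/M = -6 + 8/M)
w(c) = -49 + 7*c**2 (w(c) = -((c**2 - 3) - 4)*(-7) = -((-3 + c**2) - 4)*(-7) = -(-7 + c**2)*(-7) = -(49 - 7*c**2) = -49 + 7*c**2)
-16409 - w(g(-2)) = -16409 - (-49 + 7*(-6 + 8/(-2))**2) = -16409 - (-49 + 7*(-6 + 8*(-1/2))**2) = -16409 - (-49 + 7*(-6 - 4)**2) = -16409 - (-49 + 7*(-10)**2) = -16409 - (-49 + 7*100) = -16409 - (-49 + 700) = -16409 - 1*651 = -16409 - 651 = -17060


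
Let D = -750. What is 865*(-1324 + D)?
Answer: -1794010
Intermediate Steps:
865*(-1324 + D) = 865*(-1324 - 750) = 865*(-2074) = -1794010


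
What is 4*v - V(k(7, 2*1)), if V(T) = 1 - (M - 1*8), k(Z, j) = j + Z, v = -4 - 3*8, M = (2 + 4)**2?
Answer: -85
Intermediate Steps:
M = 36 (M = 6**2 = 36)
v = -28 (v = -4 - 24 = -28)
k(Z, j) = Z + j
V(T) = -27 (V(T) = 1 - (36 - 1*8) = 1 - (36 - 8) = 1 - 1*28 = 1 - 28 = -27)
4*v - V(k(7, 2*1)) = 4*(-28) - 1*(-27) = -112 + 27 = -85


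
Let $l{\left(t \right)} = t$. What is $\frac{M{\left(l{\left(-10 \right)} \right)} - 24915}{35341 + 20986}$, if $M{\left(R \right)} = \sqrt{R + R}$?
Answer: $- \frac{24915}{56327} + \frac{2 i \sqrt{5}}{56327} \approx -0.44233 + 7.9396 \cdot 10^{-5} i$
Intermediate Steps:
$M{\left(R \right)} = \sqrt{2} \sqrt{R}$ ($M{\left(R \right)} = \sqrt{2 R} = \sqrt{2} \sqrt{R}$)
$\frac{M{\left(l{\left(-10 \right)} \right)} - 24915}{35341 + 20986} = \frac{\sqrt{2} \sqrt{-10} - 24915}{35341 + 20986} = \frac{\sqrt{2} i \sqrt{10} - 24915}{56327} = \left(2 i \sqrt{5} - 24915\right) \frac{1}{56327} = \left(-24915 + 2 i \sqrt{5}\right) \frac{1}{56327} = - \frac{24915}{56327} + \frac{2 i \sqrt{5}}{56327}$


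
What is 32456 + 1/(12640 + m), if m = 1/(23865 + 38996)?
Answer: 25788338121557/794563041 ≈ 32456.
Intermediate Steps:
m = 1/62861 ≈ 1.5908e-5
32456 + 1/(12640 + m) = 32456 + 1/(12640 + 1/62861) = 32456 + 1/(794563041/62861) = 32456 + 62861/794563041 = 25788338121557/794563041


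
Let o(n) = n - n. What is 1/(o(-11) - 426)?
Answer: -1/426 ≈ -0.0023474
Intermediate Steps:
o(n) = 0
1/(o(-11) - 426) = 1/(0 - 426) = 1/(-426) = -1/426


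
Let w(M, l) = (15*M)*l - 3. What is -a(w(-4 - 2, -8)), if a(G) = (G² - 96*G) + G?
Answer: -445974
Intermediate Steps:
w(M, l) = -3 + 15*M*l (w(M, l) = 15*M*l - 3 = -3 + 15*M*l)
a(G) = G² - 95*G
-a(w(-4 - 2, -8)) = -(-3 + 15*(-4 - 2)*(-8))*(-95 + (-3 + 15*(-4 - 2)*(-8))) = -(-3 + 15*(-6)*(-8))*(-95 + (-3 + 15*(-6)*(-8))) = -(-3 + 720)*(-95 + (-3 + 720)) = -717*(-95 + 717) = -717*622 = -1*445974 = -445974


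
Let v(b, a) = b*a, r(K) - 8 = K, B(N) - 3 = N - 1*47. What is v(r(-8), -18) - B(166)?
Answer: -122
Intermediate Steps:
B(N) = -44 + N (B(N) = 3 + (N - 1*47) = 3 + (N - 47) = 3 + (-47 + N) = -44 + N)
r(K) = 8 + K
v(b, a) = a*b
v(r(-8), -18) - B(166) = -18*(8 - 8) - (-44 + 166) = -18*0 - 1*122 = 0 - 122 = -122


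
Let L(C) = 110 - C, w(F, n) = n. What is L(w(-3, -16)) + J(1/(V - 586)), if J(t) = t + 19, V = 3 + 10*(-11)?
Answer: 100484/693 ≈ 145.00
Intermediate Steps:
V = -107 (V = 3 - 110 = -107)
J(t) = 19 + t
L(w(-3, -16)) + J(1/(V - 586)) = (110 - 1*(-16)) + (19 + 1/(-107 - 586)) = (110 + 16) + (19 + 1/(-693)) = 126 + (19 - 1/693) = 126 + 13166/693 = 100484/693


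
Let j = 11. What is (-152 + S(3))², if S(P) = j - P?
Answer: 20736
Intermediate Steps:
S(P) = 11 - P
(-152 + S(3))² = (-152 + (11 - 1*3))² = (-152 + (11 - 3))² = (-152 + 8)² = (-144)² = 20736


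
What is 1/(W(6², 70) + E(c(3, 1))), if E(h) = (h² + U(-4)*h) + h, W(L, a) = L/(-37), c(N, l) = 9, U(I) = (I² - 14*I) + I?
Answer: 37/25938 ≈ 0.0014265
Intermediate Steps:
U(I) = I² - 13*I
W(L, a) = -L/37 (W(L, a) = L*(-1/37) = -L/37)
E(h) = h² + 69*h (E(h) = (h² + (-4*(-13 - 4))*h) + h = (h² + (-4*(-17))*h) + h = (h² + 68*h) + h = h² + 69*h)
1/(W(6², 70) + E(c(3, 1))) = 1/(-1/37*6² + 9*(69 + 9)) = 1/(-1/37*36 + 9*78) = 1/(-36/37 + 702) = 1/(25938/37) = 37/25938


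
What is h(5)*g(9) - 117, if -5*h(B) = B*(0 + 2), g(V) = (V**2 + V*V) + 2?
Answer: -445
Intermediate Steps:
g(V) = 2 + 2*V**2 (g(V) = (V**2 + V**2) + 2 = 2*V**2 + 2 = 2 + 2*V**2)
h(B) = -2*B/5 (h(B) = -B*(0 + 2)/5 = -B*2/5 = -2*B/5)
h(5)*g(9) - 117 = (-2/5*5)*(2 + 2*9**2) - 117 = -2*(2 + 2*81) - 117 = -2*(2 + 162) - 117 = -2*164 - 117 = -328 - 117 = -445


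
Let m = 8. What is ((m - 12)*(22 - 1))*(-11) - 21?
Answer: 903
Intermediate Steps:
((m - 12)*(22 - 1))*(-11) - 21 = ((8 - 12)*(22 - 1))*(-11) - 21 = -4*21*(-11) - 21 = -84*(-11) - 21 = 924 - 21 = 903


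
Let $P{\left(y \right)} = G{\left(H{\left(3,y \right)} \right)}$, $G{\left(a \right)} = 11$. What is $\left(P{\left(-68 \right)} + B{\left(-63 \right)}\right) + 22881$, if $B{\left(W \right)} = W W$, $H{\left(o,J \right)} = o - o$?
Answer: $26861$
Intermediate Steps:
$H{\left(o,J \right)} = 0$
$B{\left(W \right)} = W^{2}$
$P{\left(y \right)} = 11$
$\left(P{\left(-68 \right)} + B{\left(-63 \right)}\right) + 22881 = \left(11 + \left(-63\right)^{2}\right) + 22881 = \left(11 + 3969\right) + 22881 = 3980 + 22881 = 26861$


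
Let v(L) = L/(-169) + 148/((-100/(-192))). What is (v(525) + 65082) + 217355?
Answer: 1194483776/4225 ≈ 2.8272e+5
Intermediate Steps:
v(L) = 7104/25 - L/169 (v(L) = L*(-1/169) + 148/((-100*(-1/192))) = -L/169 + 148/(25/48) = -L/169 + 148*(48/25) = -L/169 + 7104/25 = 7104/25 - L/169)
(v(525) + 65082) + 217355 = ((7104/25 - 1/169*525) + 65082) + 217355 = ((7104/25 - 525/169) + 65082) + 217355 = (1187451/4225 + 65082) + 217355 = 276158901/4225 + 217355 = 1194483776/4225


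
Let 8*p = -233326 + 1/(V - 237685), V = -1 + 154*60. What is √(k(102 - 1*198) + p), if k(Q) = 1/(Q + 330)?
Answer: I*√9260392762035678835/17818788 ≈ 170.78*I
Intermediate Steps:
V = 9239 (V = -1 + 9240 = 9239)
k(Q) = 1/(330 + Q)
p = -53302391397/1827568 (p = (-233326 + 1/(9239 - 237685))/8 = (-233326 + 1/(-228446))/8 = (-233326 - 1/228446)/8 = (⅛)*(-53302391397/228446) = -53302391397/1827568 ≈ -29166.)
√(k(102 - 1*198) + p) = √(1/(330 + (102 - 1*198)) - 53302391397/1827568) = √(1/(330 + (102 - 198)) - 53302391397/1827568) = √(1/(330 - 96) - 53302391397/1827568) = √(1/234 - 53302391397/1827568) = √(-6236378879665/213825456) = I*√9260392762035678835/17818788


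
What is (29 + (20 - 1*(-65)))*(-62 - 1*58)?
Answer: -13680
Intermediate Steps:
(29 + (20 - 1*(-65)))*(-62 - 1*58) = (29 + (20 + 65))*(-62 - 58) = (29 + 85)*(-120) = 114*(-120) = -13680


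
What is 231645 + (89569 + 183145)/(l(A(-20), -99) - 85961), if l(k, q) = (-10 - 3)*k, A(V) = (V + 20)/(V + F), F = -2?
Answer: 19912163131/85961 ≈ 2.3164e+5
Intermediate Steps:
A(V) = (20 + V)/(-2 + V) (A(V) = (V + 20)/(V - 2) = (20 + V)/(-2 + V))
l(k, q) = -13*k
231645 + (89569 + 183145)/(l(A(-20), -99) - 85961) = 231645 + (89569 + 183145)/(-13*(20 - 20)/(-2 - 20) - 85961) = 231645 + 272714/(-13*0/(-22) - 85961) = 231645 + 272714/(-(-13)*0/22 - 85961) = 231645 + 272714/(-13*0 - 85961) = 231645 + 272714/(0 - 85961) = 231645 + 272714/(-85961) = 231645 + 272714*(-1/85961) = 231645 - 272714/85961 = 19912163131/85961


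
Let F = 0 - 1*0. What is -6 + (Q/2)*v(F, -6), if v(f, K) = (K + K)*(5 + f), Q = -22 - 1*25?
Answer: 1404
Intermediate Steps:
Q = -47 (Q = -22 - 25 = -47)
F = 0 (F = 0 + 0 = 0)
v(f, K) = 2*K*(5 + f) (v(f, K) = (2*K)*(5 + f) = 2*K*(5 + f))
-6 + (Q/2)*v(F, -6) = -6 + (-47/2)*(2*(-6)*(5 + 0)) = -6 + (-47*½)*(2*(-6)*5) = -6 - 47/2*(-60) = -6 + 1410 = 1404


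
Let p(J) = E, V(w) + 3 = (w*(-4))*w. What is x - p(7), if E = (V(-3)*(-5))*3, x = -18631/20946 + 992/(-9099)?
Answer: -37228026497/63529218 ≈ -586.00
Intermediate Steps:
V(w) = -3 - 4*w² (V(w) = -3 + (w*(-4))*w = -3 + (-4*w)*w = -3 - 4*w²)
x = -63433967/63529218 (x = -18631*1/20946 + 992*(-1/9099) = -18631/20946 - 992/9099 = -63433967/63529218 ≈ -0.99850)
E = 585 (E = ((-3 - 4*(-3)²)*(-5))*3 = ((-3 - 4*9)*(-5))*3 = ((-3 - 36)*(-5))*3 = -39*(-5)*3 = 195*3 = 585)
p(J) = 585
x - p(7) = -63433967/63529218 - 1*585 = -63433967/63529218 - 585 = -37228026497/63529218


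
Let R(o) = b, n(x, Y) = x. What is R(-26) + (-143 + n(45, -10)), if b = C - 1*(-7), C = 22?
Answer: -69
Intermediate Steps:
b = 29 (b = 22 - 1*(-7) = 22 + 7 = 29)
R(o) = 29
R(-26) + (-143 + n(45, -10)) = 29 + (-143 + 45) = 29 - 98 = -69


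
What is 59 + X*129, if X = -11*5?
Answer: -7036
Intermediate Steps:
X = -55
59 + X*129 = 59 - 55*129 = 59 - 7095 = -7036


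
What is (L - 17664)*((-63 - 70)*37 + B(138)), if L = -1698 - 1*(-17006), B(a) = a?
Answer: 11268748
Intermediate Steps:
L = 15308 (L = -1698 + 17006 = 15308)
(L - 17664)*((-63 - 70)*37 + B(138)) = (15308 - 17664)*((-63 - 70)*37 + 138) = -2356*(-133*37 + 138) = -2356*(-4921 + 138) = -2356*(-4783) = 11268748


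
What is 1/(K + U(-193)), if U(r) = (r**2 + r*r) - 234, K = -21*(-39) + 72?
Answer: 1/75155 ≈ 1.3306e-5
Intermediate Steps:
K = 891 (K = 819 + 72 = 891)
U(r) = -234 + 2*r**2 (U(r) = (r**2 + r**2) - 234 = 2*r**2 - 234 = -234 + 2*r**2)
1/(K + U(-193)) = 1/(891 + (-234 + 2*(-193)**2)) = 1/(891 + (-234 + 2*37249)) = 1/(891 + (-234 + 74498)) = 1/(891 + 74264) = 1/75155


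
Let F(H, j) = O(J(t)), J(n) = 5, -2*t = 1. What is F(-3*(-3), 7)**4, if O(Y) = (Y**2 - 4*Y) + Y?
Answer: 10000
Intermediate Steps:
t = -1/2 (t = -1/2*1 = -1/2 ≈ -0.50000)
O(Y) = Y**2 - 3*Y
F(H, j) = 10 (F(H, j) = 5*(-3 + 5) = 5*2 = 10)
F(-3*(-3), 7)**4 = 10**4 = 10000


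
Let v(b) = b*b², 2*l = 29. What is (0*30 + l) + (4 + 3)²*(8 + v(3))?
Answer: 3459/2 ≈ 1729.5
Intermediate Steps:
l = 29/2 (l = (½)*29 = 29/2 ≈ 14.500)
v(b) = b³
(0*30 + l) + (4 + 3)²*(8 + v(3)) = (0*30 + 29/2) + (4 + 3)²*(8 + 3³) = (0 + 29/2) + 7²*(8 + 27) = 29/2 + 49*35 = 29/2 + 1715 = 3459/2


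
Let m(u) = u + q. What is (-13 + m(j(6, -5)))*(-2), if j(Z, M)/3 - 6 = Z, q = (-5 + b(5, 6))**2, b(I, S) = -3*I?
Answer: -846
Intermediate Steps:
q = 400 (q = (-5 - 3*5)**2 = (-5 - 15)**2 = (-20)**2 = 400)
j(Z, M) = 18 + 3*Z
m(u) = 400 + u (m(u) = u + 400 = 400 + u)
(-13 + m(j(6, -5)))*(-2) = (-13 + (400 + (18 + 3*6)))*(-2) = (-13 + (400 + (18 + 18)))*(-2) = (-13 + (400 + 36))*(-2) = (-13 + 436)*(-2) = 423*(-2) = -846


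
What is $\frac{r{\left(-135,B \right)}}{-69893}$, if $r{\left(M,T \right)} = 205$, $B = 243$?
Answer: $- \frac{205}{69893} \approx -0.0029331$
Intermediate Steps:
$\frac{r{\left(-135,B \right)}}{-69893} = \frac{205}{-69893} = 205 \left(- \frac{1}{69893}\right) = - \frac{205}{69893}$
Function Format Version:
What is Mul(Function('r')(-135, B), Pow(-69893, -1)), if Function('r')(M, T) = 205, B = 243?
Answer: Rational(-205, 69893) ≈ -0.0029331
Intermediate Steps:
Mul(Function('r')(-135, B), Pow(-69893, -1)) = Mul(205, Pow(-69893, -1)) = Mul(205, Rational(-1, 69893)) = Rational(-205, 69893)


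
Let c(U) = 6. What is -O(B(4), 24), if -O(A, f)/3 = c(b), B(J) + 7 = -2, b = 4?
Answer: 18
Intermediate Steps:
B(J) = -9 (B(J) = -7 - 2 = -9)
O(A, f) = -18 (O(A, f) = -3*6 = -18)
-O(B(4), 24) = -1*(-18) = 18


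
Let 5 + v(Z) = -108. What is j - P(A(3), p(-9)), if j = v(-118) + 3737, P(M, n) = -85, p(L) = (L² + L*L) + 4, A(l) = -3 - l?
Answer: 3709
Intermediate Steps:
v(Z) = -113 (v(Z) = -5 - 108 = -113)
p(L) = 4 + 2*L² (p(L) = (L² + L²) + 4 = 2*L² + 4 = 4 + 2*L²)
j = 3624 (j = -113 + 3737 = 3624)
j - P(A(3), p(-9)) = 3624 - 1*(-85) = 3624 + 85 = 3709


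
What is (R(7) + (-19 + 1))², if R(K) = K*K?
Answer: 961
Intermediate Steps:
R(K) = K²
(R(7) + (-19 + 1))² = (7² + (-19 + 1))² = (49 - 18)² = 31² = 961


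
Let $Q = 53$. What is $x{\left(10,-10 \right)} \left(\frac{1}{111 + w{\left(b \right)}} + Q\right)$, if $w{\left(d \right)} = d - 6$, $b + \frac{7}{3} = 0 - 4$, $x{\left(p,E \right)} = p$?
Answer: $\frac{78455}{148} \approx 530.1$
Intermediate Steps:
$b = - \frac{19}{3}$ ($b = - \frac{7}{3} + \left(0 - 4\right) = - \frac{7}{3} - 4 = - \frac{19}{3} \approx -6.3333$)
$w{\left(d \right)} = -6 + d$
$x{\left(10,-10 \right)} \left(\frac{1}{111 + w{\left(b \right)}} + Q\right) = 10 \left(\frac{1}{111 - \frac{37}{3}} + 53\right) = 10 \left(\frac{1}{\frac{296}{3}} + 53\right) = 10 \left(\frac{3}{296} + 53\right) = 10 \cdot \frac{15691}{296} = \frac{78455}{148}$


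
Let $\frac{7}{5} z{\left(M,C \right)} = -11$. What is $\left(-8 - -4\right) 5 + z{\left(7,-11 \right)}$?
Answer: $- \frac{195}{7} \approx -27.857$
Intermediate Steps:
$z{\left(M,C \right)} = - \frac{55}{7}$ ($z{\left(M,C \right)} = \frac{5}{7} \left(-11\right) = - \frac{55}{7}$)
$\left(-8 - -4\right) 5 + z{\left(7,-11 \right)} = \left(-8 - -4\right) 5 - \frac{55}{7} = \left(-8 + 4\right) 5 - \frac{55}{7} = \left(-4\right) 5 - \frac{55}{7} = -20 - \frac{55}{7} = - \frac{195}{7}$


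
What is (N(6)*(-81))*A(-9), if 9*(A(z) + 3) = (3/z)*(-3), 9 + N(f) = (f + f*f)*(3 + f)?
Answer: 86346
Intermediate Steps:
N(f) = -9 + (3 + f)*(f + f²) (N(f) = -9 + (f + f*f)*(3 + f) = -9 + (f + f²)*(3 + f) = -9 + (3 + f)*(f + f²))
A(z) = -3 - 1/z (A(z) = -3 + ((3/z)*(-3))/9 = -3 + (-9/z)/9 = -3 - 1/z)
(N(6)*(-81))*A(-9) = ((-9 + 6³ + 3*6 + 4*6²)*(-81))*(-3 - 1/(-9)) = ((-9 + 216 + 18 + 4*36)*(-81))*(-3 - 1*(-⅑)) = ((-9 + 216 + 18 + 144)*(-81))*(-3 + ⅑) = (369*(-81))*(-26/9) = -29889*(-26/9) = 86346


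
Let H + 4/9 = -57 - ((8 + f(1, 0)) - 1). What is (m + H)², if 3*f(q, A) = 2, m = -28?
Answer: 702244/81 ≈ 8669.7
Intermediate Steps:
f(q, A) = ⅔ (f(q, A) = (⅓)*2 = ⅔)
H = -586/9 (H = -4/9 + (-57 - ((8 + ⅔) - 1)) = -4/9 + (-57 - (26/3 - 1)) = -4/9 + (-57 - 1*23/3) = -4/9 + (-57 - 23/3) = -4/9 - 194/3 = -586/9 ≈ -65.111)
(m + H)² = (-28 - 586/9)² = (-838/9)² = 702244/81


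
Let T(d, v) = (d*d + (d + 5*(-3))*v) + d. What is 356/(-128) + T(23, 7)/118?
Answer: 4477/1888 ≈ 2.3713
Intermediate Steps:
T(d, v) = d + d**2 + v*(-15 + d) (T(d, v) = (d**2 + (d - 15)*v) + d = (d**2 + (-15 + d)*v) + d = (d**2 + v*(-15 + d)) + d = d + d**2 + v*(-15 + d))
356/(-128) + T(23, 7)/118 = 356/(-128) + (23 + 23**2 - 15*7 + 23*7)/118 = 356*(-1/128) + (23 + 529 - 105 + 161)*(1/118) = -89/32 + 608*(1/118) = -89/32 + 304/59 = 4477/1888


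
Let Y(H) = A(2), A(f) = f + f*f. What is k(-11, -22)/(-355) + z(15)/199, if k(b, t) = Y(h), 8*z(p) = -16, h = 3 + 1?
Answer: -1904/70645 ≈ -0.026952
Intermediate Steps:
h = 4
z(p) = -2 (z(p) = (1/8)*(-16) = -2)
A(f) = f + f**2
Y(H) = 6 (Y(H) = 2*(1 + 2) = 2*3 = 6)
k(b, t) = 6
k(-11, -22)/(-355) + z(15)/199 = 6/(-355) - 2/199 = 6*(-1/355) - 2*1/199 = -6/355 - 2/199 = -1904/70645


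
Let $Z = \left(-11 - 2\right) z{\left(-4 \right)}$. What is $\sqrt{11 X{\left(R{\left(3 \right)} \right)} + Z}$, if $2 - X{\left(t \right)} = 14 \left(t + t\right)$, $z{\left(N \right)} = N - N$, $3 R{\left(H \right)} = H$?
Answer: $i \sqrt{286} \approx 16.912 i$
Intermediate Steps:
$R{\left(H \right)} = \frac{H}{3}$
$z{\left(N \right)} = 0$
$X{\left(t \right)} = 2 - 28 t$ ($X{\left(t \right)} = 2 - 14 \left(t + t\right) = 2 - 14 \cdot 2 t = 2 - 28 t$)
$Z = 0$ ($Z = \left(-11 - 2\right) 0 = \left(-13\right) 0 = 0$)
$\sqrt{11 X{\left(R{\left(3 \right)} \right)} + Z} = \sqrt{11 \left(2 - 28 \cdot \frac{1}{3} \cdot 3\right) + 0} = \sqrt{11 \left(2 - 28\right) + 0} = \sqrt{11 \left(-26\right) + 0} = \sqrt{-286 + 0} = \sqrt{-286} = i \sqrt{286}$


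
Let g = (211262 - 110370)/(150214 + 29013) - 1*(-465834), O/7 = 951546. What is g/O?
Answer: 41745065605/596899572297 ≈ 0.069937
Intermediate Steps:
O = 6660822 (O = 7*951546 = 6660822)
g = 83490131210/179227 (g = 100892/179227 + 465834 = 83490131210/179227 ≈ 4.6583e+5)
g/O = (83490131210/179227)/6660822 = (83490131210/179227)*(1/6660822) = 41745065605/596899572297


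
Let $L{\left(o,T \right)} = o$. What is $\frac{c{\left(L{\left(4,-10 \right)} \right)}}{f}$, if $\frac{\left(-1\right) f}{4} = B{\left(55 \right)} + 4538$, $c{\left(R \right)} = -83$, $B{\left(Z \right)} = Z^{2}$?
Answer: $\frac{83}{30252} \approx 0.0027436$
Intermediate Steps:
$f = -30252$ ($f = - 4 \left(55^{2} + 4538\right) = - 4 \left(3025 + 4538\right) = \left(-4\right) 7563 = -30252$)
$\frac{c{\left(L{\left(4,-10 \right)} \right)}}{f} = - \frac{83}{-30252} = \left(-83\right) \left(- \frac{1}{30252}\right) = \frac{83}{30252}$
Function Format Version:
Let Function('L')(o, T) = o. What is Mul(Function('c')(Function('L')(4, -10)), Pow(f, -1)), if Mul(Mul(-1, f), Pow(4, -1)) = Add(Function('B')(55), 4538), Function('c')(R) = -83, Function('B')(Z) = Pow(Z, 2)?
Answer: Rational(83, 30252) ≈ 0.0027436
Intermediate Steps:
f = -30252 (f = Mul(-4, Add(Pow(55, 2), 4538)) = Mul(-4, Add(3025, 4538)) = Mul(-4, 7563) = -30252)
Mul(Function('c')(Function('L')(4, -10)), Pow(f, -1)) = Mul(-83, Pow(-30252, -1)) = Mul(-83, Rational(-1, 30252)) = Rational(83, 30252)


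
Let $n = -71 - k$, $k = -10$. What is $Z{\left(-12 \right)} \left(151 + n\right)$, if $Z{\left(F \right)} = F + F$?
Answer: $-2160$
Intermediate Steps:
$Z{\left(F \right)} = 2 F$
$n = -61$ ($n = -71 - -10 = -71 + 10 = -61$)
$Z{\left(-12 \right)} \left(151 + n\right) = 2 \left(-12\right) \left(151 - 61\right) = \left(-24\right) 90 = -2160$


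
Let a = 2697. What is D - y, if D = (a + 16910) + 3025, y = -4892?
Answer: 27524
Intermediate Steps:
D = 22632 (D = (2697 + 16910) + 3025 = 19607 + 3025 = 22632)
D - y = 22632 - 1*(-4892) = 22632 + 4892 = 27524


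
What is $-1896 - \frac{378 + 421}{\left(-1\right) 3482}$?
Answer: $- \frac{6601073}{3482} \approx -1895.8$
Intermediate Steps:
$-1896 - \frac{378 + 421}{\left(-1\right) 3482} = -1896 - \frac{799}{-3482} = -1896 - 799 \left(- \frac{1}{3482}\right) = -1896 - - \frac{799}{3482} = -1896 + \frac{799}{3482} = - \frac{6601073}{3482}$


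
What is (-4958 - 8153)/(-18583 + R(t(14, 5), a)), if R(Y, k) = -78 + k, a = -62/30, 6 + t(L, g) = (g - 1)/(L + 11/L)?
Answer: 196665/279946 ≈ 0.70251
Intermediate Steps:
t(L, g) = -6 + (-1 + g)/(L + 11/L) (t(L, g) = -6 + (g - 1)/(L + 11/L) = -6 + (-1 + g)/(L + 11/L))
a = -31/15 (a = -62*1/30 = -31/15 ≈ -2.0667)
(-4958 - 8153)/(-18583 + R(t(14, 5), a)) = (-4958 - 8153)/(-18583 + (-78 - 31/15)) = -13111/(-18583 - 1201/15) = -13111/(-279946/15) = -13111*(-15/279946) = 196665/279946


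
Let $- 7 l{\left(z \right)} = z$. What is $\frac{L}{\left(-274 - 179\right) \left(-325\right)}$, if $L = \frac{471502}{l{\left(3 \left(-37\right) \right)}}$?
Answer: $\frac{3300514}{16341975} \approx 0.20197$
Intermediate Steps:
$l{\left(z \right)} = - \frac{z}{7}$
$L = \frac{3300514}{111}$ ($L = \frac{471502}{\left(- \frac{1}{7}\right) 3 \left(-37\right)} = \frac{471502}{\left(- \frac{1}{7}\right) \left(-111\right)} = \frac{471502}{\frac{111}{7}} = 471502 \cdot \frac{7}{111} = \frac{3300514}{111} \approx 29734.0$)
$\frac{L}{\left(-274 - 179\right) \left(-325\right)} = \frac{3300514}{111 \left(-274 - 179\right) \left(-325\right)} = \frac{3300514}{111 \left(\left(-453\right) \left(-325\right)\right)} = \frac{3300514}{111 \cdot 147225} = \frac{3300514}{111} \cdot \frac{1}{147225} = \frac{3300514}{16341975}$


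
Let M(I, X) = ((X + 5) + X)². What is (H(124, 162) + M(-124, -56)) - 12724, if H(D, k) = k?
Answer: -1113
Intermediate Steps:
M(I, X) = (5 + 2*X)² (M(I, X) = ((5 + X) + X)² = (5 + 2*X)²)
(H(124, 162) + M(-124, -56)) - 12724 = (162 + (5 + 2*(-56))²) - 12724 = (162 + (5 - 112)²) - 12724 = (162 + (-107)²) - 12724 = (162 + 11449) - 12724 = 11611 - 12724 = -1113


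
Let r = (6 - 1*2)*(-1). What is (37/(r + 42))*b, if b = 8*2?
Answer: 296/19 ≈ 15.579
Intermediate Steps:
b = 16
r = -4 (r = (6 - 2)*(-1) = 4*(-1) = -4)
(37/(r + 42))*b = (37/(-4 + 42))*16 = (37/38)*16 = 296/19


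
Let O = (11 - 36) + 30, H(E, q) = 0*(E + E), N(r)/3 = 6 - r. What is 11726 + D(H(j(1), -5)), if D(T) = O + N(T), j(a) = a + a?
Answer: 11749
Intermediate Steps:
j(a) = 2*a
N(r) = 18 - 3*r (N(r) = 3*(6 - r) = 18 - 3*r)
H(E, q) = 0 (H(E, q) = 0*(2*E) = 0)
O = 5 (O = -25 + 30 = 5)
D(T) = 23 - 3*T (D(T) = 5 + (18 - 3*T) = 23 - 3*T)
11726 + D(H(j(1), -5)) = 11726 + (23 - 3*0) = 11726 + (23 + 0) = 11726 + 23 = 11749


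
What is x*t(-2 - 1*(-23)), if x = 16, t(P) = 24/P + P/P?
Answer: 240/7 ≈ 34.286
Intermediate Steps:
t(P) = 1 + 24/P (t(P) = 24/P + 1 = 1 + 24/P)
x*t(-2 - 1*(-23)) = 16*((24 + (-2 - 1*(-23)))/(-2 - 1*(-23))) = 16*((24 + (-2 + 23))/(-2 + 23)) = 16*((24 + 21)/21) = 16*((1/21)*45) = 16*(15/7) = 240/7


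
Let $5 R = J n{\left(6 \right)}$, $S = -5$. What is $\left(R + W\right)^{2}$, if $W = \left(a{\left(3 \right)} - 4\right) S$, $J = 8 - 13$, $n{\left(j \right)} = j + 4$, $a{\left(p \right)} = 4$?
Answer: $100$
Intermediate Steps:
$n{\left(j \right)} = 4 + j$
$J = -5$ ($J = 8 - 13 = -5$)
$W = 0$ ($W = \left(4 - 4\right) \left(-5\right) = 0 \left(-5\right) = 0$)
$R = -10$ ($R = \frac{\left(-5\right) \left(4 + 6\right)}{5} = \frac{\left(-5\right) 10}{5} = \frac{1}{5} \left(-50\right) = -10$)
$\left(R + W\right)^{2} = \left(-10 + 0\right)^{2} = \left(-10\right)^{2} = 100$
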